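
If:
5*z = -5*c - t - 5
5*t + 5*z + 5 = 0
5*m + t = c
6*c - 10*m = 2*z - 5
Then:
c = -7/9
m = 7/180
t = -35/36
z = -1/36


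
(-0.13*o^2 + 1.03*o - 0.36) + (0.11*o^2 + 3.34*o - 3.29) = -0.02*o^2 + 4.37*o - 3.65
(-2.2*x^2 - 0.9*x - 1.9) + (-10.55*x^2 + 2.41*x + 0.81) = -12.75*x^2 + 1.51*x - 1.09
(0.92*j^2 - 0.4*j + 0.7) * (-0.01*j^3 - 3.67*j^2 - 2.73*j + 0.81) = -0.0092*j^5 - 3.3724*j^4 - 1.0506*j^3 - 0.7318*j^2 - 2.235*j + 0.567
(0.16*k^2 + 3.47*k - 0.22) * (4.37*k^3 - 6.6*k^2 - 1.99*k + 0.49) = 0.6992*k^5 + 14.1079*k^4 - 24.1818*k^3 - 5.3749*k^2 + 2.1381*k - 0.1078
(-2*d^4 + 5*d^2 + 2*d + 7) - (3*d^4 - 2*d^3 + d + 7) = -5*d^4 + 2*d^3 + 5*d^2 + d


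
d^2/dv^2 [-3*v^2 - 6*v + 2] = -6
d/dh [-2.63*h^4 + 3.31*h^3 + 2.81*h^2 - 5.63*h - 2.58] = -10.52*h^3 + 9.93*h^2 + 5.62*h - 5.63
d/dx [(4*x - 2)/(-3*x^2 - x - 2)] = 2*(6*x^2 - 6*x - 5)/(9*x^4 + 6*x^3 + 13*x^2 + 4*x + 4)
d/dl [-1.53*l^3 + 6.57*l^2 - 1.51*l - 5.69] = -4.59*l^2 + 13.14*l - 1.51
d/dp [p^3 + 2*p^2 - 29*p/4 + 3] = 3*p^2 + 4*p - 29/4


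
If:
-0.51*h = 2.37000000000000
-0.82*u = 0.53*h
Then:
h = -4.65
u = 3.00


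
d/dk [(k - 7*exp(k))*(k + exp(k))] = -6*k*exp(k) + 2*k - 14*exp(2*k) - 6*exp(k)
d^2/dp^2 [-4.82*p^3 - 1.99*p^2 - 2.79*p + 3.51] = -28.92*p - 3.98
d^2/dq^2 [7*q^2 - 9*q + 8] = 14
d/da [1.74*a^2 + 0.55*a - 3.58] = 3.48*a + 0.55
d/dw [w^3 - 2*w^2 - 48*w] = 3*w^2 - 4*w - 48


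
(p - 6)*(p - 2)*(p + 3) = p^3 - 5*p^2 - 12*p + 36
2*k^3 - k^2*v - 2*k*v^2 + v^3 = (-2*k + v)*(-k + v)*(k + v)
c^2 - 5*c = c*(c - 5)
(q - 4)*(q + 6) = q^2 + 2*q - 24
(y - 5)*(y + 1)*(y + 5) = y^3 + y^2 - 25*y - 25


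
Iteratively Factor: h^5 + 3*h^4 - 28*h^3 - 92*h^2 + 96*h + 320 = (h + 4)*(h^4 - h^3 - 24*h^2 + 4*h + 80) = (h - 2)*(h + 4)*(h^3 + h^2 - 22*h - 40) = (h - 2)*(h + 2)*(h + 4)*(h^2 - h - 20) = (h - 2)*(h + 2)*(h + 4)^2*(h - 5)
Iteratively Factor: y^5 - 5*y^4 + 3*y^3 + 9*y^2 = (y - 3)*(y^4 - 2*y^3 - 3*y^2) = y*(y - 3)*(y^3 - 2*y^2 - 3*y) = y^2*(y - 3)*(y^2 - 2*y - 3) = y^2*(y - 3)^2*(y + 1)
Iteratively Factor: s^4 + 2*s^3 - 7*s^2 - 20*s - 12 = (s + 2)*(s^3 - 7*s - 6) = (s + 2)^2*(s^2 - 2*s - 3) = (s + 1)*(s + 2)^2*(s - 3)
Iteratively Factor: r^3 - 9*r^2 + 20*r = (r - 4)*(r^2 - 5*r) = r*(r - 4)*(r - 5)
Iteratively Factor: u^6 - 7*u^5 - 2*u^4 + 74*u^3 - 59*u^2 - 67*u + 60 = (u - 1)*(u^5 - 6*u^4 - 8*u^3 + 66*u^2 + 7*u - 60) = (u - 1)*(u + 1)*(u^4 - 7*u^3 - u^2 + 67*u - 60) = (u - 1)^2*(u + 1)*(u^3 - 6*u^2 - 7*u + 60) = (u - 1)^2*(u + 1)*(u + 3)*(u^2 - 9*u + 20) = (u - 5)*(u - 1)^2*(u + 1)*(u + 3)*(u - 4)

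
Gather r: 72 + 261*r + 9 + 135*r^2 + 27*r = 135*r^2 + 288*r + 81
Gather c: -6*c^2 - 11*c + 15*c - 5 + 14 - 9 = -6*c^2 + 4*c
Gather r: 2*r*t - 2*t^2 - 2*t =2*r*t - 2*t^2 - 2*t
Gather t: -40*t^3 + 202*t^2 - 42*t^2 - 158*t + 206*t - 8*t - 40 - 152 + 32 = -40*t^3 + 160*t^2 + 40*t - 160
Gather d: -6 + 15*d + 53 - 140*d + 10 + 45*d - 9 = 48 - 80*d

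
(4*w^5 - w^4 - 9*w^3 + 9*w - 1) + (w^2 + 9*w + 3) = 4*w^5 - w^4 - 9*w^3 + w^2 + 18*w + 2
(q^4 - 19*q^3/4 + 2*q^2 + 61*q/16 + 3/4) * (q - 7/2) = q^5 - 33*q^4/4 + 149*q^3/8 - 51*q^2/16 - 403*q/32 - 21/8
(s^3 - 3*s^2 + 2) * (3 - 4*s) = -4*s^4 + 15*s^3 - 9*s^2 - 8*s + 6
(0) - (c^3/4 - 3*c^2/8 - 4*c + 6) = -c^3/4 + 3*c^2/8 + 4*c - 6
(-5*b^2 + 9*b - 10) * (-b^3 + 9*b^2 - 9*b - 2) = 5*b^5 - 54*b^4 + 136*b^3 - 161*b^2 + 72*b + 20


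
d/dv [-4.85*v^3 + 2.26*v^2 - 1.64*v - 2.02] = -14.55*v^2 + 4.52*v - 1.64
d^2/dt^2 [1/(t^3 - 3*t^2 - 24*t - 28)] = 6*(2*t^2 - 16*t + 41)/(t^7 - 13*t^6 + 3*t^5 + 361*t^4 + 128*t^3 - 3864*t^2 - 8624*t - 5488)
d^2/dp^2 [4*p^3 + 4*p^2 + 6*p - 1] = 24*p + 8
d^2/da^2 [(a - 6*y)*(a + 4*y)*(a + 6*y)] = 6*a + 8*y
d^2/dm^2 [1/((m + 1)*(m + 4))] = 2*((m + 1)^2 + (m + 1)*(m + 4) + (m + 4)^2)/((m + 1)^3*(m + 4)^3)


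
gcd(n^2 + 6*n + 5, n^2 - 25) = n + 5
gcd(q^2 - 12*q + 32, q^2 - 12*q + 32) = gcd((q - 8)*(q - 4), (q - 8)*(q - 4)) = q^2 - 12*q + 32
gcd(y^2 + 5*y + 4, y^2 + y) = y + 1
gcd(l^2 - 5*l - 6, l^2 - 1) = l + 1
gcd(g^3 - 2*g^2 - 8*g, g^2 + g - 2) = g + 2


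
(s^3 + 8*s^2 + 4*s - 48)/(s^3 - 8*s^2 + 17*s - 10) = (s^2 + 10*s + 24)/(s^2 - 6*s + 5)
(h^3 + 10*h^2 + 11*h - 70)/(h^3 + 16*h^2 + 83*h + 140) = (h - 2)/(h + 4)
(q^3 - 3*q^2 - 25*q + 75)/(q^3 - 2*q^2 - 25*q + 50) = (q - 3)/(q - 2)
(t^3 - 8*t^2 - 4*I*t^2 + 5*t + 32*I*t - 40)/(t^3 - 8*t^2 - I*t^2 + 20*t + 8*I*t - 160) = (t + I)/(t + 4*I)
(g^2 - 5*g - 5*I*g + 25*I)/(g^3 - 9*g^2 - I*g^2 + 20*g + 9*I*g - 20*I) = (g - 5*I)/(g^2 - g*(4 + I) + 4*I)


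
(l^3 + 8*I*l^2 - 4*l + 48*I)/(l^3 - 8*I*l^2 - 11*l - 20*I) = (-l^3 - 8*I*l^2 + 4*l - 48*I)/(-l^3 + 8*I*l^2 + 11*l + 20*I)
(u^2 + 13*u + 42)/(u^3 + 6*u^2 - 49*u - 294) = 1/(u - 7)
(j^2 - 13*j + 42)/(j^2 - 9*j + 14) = (j - 6)/(j - 2)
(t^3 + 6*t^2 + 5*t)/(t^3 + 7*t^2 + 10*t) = (t + 1)/(t + 2)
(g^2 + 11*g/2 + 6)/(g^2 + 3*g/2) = (g + 4)/g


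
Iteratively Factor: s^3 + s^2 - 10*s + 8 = (s + 4)*(s^2 - 3*s + 2) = (s - 1)*(s + 4)*(s - 2)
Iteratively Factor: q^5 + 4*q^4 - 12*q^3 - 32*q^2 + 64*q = (q + 4)*(q^4 - 12*q^2 + 16*q) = (q - 2)*(q + 4)*(q^3 + 2*q^2 - 8*q) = q*(q - 2)*(q + 4)*(q^2 + 2*q - 8) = q*(q - 2)^2*(q + 4)*(q + 4)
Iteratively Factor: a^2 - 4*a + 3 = (a - 1)*(a - 3)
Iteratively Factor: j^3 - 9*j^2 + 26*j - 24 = (j - 4)*(j^2 - 5*j + 6) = (j - 4)*(j - 2)*(j - 3)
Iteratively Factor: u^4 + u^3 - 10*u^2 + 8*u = (u + 4)*(u^3 - 3*u^2 + 2*u) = (u - 2)*(u + 4)*(u^2 - u) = u*(u - 2)*(u + 4)*(u - 1)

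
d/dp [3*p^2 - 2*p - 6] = 6*p - 2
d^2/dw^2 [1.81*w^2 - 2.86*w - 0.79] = 3.62000000000000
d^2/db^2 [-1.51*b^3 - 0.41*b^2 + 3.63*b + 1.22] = -9.06*b - 0.82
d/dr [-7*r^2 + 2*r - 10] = 2 - 14*r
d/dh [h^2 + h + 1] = 2*h + 1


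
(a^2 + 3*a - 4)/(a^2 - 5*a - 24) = (-a^2 - 3*a + 4)/(-a^2 + 5*a + 24)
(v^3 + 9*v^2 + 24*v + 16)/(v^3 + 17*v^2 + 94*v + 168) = (v^2 + 5*v + 4)/(v^2 + 13*v + 42)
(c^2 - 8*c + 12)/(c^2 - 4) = (c - 6)/(c + 2)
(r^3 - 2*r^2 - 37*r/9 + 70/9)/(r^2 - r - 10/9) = (3*r^2 - r - 14)/(3*r + 2)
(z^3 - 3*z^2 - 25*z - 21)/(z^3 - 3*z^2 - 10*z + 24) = (z^2 - 6*z - 7)/(z^2 - 6*z + 8)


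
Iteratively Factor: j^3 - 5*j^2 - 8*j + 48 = (j + 3)*(j^2 - 8*j + 16) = (j - 4)*(j + 3)*(j - 4)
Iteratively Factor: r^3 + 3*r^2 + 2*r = (r)*(r^2 + 3*r + 2) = r*(r + 2)*(r + 1)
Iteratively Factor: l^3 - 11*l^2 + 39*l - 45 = (l - 3)*(l^2 - 8*l + 15) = (l - 5)*(l - 3)*(l - 3)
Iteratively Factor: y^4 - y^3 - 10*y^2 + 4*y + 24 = (y + 2)*(y^3 - 3*y^2 - 4*y + 12) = (y + 2)^2*(y^2 - 5*y + 6) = (y - 3)*(y + 2)^2*(y - 2)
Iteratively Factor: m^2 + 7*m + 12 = (m + 3)*(m + 4)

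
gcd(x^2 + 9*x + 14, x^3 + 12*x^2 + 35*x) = x + 7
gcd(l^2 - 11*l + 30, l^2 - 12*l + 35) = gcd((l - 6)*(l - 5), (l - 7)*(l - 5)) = l - 5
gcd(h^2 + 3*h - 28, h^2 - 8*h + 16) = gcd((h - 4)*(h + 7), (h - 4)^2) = h - 4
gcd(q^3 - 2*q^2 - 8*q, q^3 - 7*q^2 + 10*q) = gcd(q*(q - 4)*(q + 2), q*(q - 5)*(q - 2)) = q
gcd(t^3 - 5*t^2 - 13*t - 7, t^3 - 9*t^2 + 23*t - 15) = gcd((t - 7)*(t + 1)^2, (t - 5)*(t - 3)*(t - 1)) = 1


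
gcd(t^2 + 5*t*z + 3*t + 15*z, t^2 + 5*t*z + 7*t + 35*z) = t + 5*z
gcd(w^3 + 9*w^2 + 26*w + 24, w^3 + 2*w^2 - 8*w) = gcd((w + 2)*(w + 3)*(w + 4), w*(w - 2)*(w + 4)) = w + 4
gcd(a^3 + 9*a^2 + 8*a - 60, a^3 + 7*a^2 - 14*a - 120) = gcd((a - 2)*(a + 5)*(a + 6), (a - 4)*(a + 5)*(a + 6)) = a^2 + 11*a + 30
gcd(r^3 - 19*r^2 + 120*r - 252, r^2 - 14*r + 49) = r - 7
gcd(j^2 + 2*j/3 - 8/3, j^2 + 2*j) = j + 2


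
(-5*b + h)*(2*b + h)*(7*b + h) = -70*b^3 - 31*b^2*h + 4*b*h^2 + h^3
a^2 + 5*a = a*(a + 5)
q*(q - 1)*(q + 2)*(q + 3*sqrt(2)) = q^4 + q^3 + 3*sqrt(2)*q^3 - 2*q^2 + 3*sqrt(2)*q^2 - 6*sqrt(2)*q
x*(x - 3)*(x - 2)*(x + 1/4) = x^4 - 19*x^3/4 + 19*x^2/4 + 3*x/2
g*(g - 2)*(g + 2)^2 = g^4 + 2*g^3 - 4*g^2 - 8*g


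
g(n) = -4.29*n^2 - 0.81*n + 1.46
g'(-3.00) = 24.93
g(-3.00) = -34.72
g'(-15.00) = 127.89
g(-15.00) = -951.64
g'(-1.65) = 13.35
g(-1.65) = -8.88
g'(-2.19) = 17.98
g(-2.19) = -17.34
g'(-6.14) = 51.87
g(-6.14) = -155.30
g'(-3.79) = 31.71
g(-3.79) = -57.09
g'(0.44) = -4.59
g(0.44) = 0.27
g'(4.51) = -39.51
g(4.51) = -89.45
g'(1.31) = -12.05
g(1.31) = -6.96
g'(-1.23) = 9.74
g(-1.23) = -4.03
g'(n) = -8.58*n - 0.81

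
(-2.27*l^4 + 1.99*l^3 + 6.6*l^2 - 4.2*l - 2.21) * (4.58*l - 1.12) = -10.3966*l^5 + 11.6566*l^4 + 27.9992*l^3 - 26.628*l^2 - 5.4178*l + 2.4752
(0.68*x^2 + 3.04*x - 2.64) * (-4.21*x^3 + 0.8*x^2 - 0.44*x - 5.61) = -2.8628*x^5 - 12.2544*x^4 + 13.2472*x^3 - 7.2644*x^2 - 15.8928*x + 14.8104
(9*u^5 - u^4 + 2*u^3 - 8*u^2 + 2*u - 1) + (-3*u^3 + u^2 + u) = 9*u^5 - u^4 - u^3 - 7*u^2 + 3*u - 1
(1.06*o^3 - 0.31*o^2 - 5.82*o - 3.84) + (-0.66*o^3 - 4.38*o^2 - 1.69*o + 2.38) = 0.4*o^3 - 4.69*o^2 - 7.51*o - 1.46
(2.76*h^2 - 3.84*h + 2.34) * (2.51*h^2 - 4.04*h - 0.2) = 6.9276*h^4 - 20.7888*h^3 + 20.835*h^2 - 8.6856*h - 0.468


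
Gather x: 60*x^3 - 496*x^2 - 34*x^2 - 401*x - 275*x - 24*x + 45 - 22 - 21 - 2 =60*x^3 - 530*x^2 - 700*x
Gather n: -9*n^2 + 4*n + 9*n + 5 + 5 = -9*n^2 + 13*n + 10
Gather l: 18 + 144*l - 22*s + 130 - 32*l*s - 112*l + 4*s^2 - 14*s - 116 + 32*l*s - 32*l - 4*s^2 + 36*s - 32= 0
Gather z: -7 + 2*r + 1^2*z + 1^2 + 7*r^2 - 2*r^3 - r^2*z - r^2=-2*r^3 + 6*r^2 + 2*r + z*(1 - r^2) - 6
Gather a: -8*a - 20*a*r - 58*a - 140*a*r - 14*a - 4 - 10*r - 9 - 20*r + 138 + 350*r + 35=a*(-160*r - 80) + 320*r + 160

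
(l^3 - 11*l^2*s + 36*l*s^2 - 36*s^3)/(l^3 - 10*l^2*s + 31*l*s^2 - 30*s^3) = (-l + 6*s)/(-l + 5*s)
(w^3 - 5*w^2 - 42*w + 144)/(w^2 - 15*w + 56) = (w^2 + 3*w - 18)/(w - 7)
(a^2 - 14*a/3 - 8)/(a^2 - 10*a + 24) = (a + 4/3)/(a - 4)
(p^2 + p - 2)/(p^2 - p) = (p + 2)/p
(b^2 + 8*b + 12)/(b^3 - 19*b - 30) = (b + 6)/(b^2 - 2*b - 15)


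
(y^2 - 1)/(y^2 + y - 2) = (y + 1)/(y + 2)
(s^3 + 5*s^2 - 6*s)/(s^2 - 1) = s*(s + 6)/(s + 1)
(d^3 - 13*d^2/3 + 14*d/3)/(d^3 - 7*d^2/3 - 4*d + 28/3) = d/(d + 2)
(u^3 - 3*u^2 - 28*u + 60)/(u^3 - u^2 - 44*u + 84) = (u + 5)/(u + 7)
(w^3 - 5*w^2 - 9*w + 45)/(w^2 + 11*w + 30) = (w^3 - 5*w^2 - 9*w + 45)/(w^2 + 11*w + 30)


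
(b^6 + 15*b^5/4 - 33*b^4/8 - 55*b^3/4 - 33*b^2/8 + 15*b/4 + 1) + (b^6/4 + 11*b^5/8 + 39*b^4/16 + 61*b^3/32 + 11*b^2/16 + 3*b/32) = 5*b^6/4 + 41*b^5/8 - 27*b^4/16 - 379*b^3/32 - 55*b^2/16 + 123*b/32 + 1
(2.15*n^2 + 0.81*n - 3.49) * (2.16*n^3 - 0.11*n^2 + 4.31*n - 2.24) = 4.644*n^5 + 1.5131*n^4 + 1.639*n^3 - 0.941*n^2 - 16.8563*n + 7.8176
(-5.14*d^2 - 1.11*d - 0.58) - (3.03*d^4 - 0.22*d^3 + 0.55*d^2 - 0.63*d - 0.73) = -3.03*d^4 + 0.22*d^3 - 5.69*d^2 - 0.48*d + 0.15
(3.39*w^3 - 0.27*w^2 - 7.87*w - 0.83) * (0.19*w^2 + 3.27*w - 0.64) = 0.6441*w^5 + 11.034*w^4 - 4.5478*w^3 - 25.7198*w^2 + 2.3227*w + 0.5312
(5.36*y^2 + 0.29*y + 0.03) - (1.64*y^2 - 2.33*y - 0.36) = 3.72*y^2 + 2.62*y + 0.39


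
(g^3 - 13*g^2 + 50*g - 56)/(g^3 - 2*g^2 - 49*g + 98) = (g - 4)/(g + 7)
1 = 1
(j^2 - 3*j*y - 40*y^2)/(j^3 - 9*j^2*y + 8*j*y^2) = (-j - 5*y)/(j*(-j + y))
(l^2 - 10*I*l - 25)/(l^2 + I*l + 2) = (l^2 - 10*I*l - 25)/(l^2 + I*l + 2)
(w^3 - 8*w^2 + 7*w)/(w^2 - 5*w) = (w^2 - 8*w + 7)/(w - 5)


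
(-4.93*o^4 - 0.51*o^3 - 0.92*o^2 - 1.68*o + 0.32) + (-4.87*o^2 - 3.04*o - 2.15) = -4.93*o^4 - 0.51*o^3 - 5.79*o^2 - 4.72*o - 1.83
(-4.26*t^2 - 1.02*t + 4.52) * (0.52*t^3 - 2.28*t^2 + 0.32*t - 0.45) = -2.2152*t^5 + 9.1824*t^4 + 3.3128*t^3 - 8.715*t^2 + 1.9054*t - 2.034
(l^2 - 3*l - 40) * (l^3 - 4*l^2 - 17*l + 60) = l^5 - 7*l^4 - 45*l^3 + 271*l^2 + 500*l - 2400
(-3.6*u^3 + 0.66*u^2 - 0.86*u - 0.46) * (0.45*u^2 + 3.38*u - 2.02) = -1.62*u^5 - 11.871*u^4 + 9.1158*u^3 - 4.447*u^2 + 0.1824*u + 0.9292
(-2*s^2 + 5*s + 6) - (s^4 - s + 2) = -s^4 - 2*s^2 + 6*s + 4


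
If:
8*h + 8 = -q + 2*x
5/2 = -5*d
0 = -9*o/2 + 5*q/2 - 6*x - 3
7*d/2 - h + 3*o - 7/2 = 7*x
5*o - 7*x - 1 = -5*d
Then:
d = -1/2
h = -2009/1948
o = -175/487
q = -615/487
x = -737/974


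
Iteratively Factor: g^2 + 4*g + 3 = (g + 3)*(g + 1)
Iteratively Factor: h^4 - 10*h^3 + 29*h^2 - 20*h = (h - 5)*(h^3 - 5*h^2 + 4*h) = h*(h - 5)*(h^2 - 5*h + 4) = h*(h - 5)*(h - 1)*(h - 4)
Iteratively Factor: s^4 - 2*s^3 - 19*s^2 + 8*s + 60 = (s - 2)*(s^3 - 19*s - 30) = (s - 2)*(s + 2)*(s^2 - 2*s - 15) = (s - 2)*(s + 2)*(s + 3)*(s - 5)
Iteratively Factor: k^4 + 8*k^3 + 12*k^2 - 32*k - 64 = (k + 4)*(k^3 + 4*k^2 - 4*k - 16) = (k + 4)^2*(k^2 - 4) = (k + 2)*(k + 4)^2*(k - 2)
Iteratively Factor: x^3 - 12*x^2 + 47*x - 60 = (x - 4)*(x^2 - 8*x + 15) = (x - 4)*(x - 3)*(x - 5)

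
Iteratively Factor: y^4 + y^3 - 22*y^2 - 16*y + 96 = (y - 4)*(y^3 + 5*y^2 - 2*y - 24) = (y - 4)*(y + 3)*(y^2 + 2*y - 8) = (y - 4)*(y + 3)*(y + 4)*(y - 2)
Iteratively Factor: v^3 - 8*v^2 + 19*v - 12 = (v - 4)*(v^2 - 4*v + 3) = (v - 4)*(v - 1)*(v - 3)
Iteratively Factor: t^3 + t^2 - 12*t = (t + 4)*(t^2 - 3*t) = (t - 3)*(t + 4)*(t)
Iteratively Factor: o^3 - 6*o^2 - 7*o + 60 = (o - 4)*(o^2 - 2*o - 15) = (o - 4)*(o + 3)*(o - 5)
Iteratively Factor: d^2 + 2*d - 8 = (d - 2)*(d + 4)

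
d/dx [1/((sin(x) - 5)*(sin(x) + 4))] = (-sin(2*x) + cos(x))/((sin(x) - 5)^2*(sin(x) + 4)^2)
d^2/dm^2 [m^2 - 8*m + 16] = 2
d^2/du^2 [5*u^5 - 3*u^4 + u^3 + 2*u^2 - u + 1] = 100*u^3 - 36*u^2 + 6*u + 4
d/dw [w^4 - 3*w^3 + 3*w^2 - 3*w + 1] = 4*w^3 - 9*w^2 + 6*w - 3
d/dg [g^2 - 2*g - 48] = 2*g - 2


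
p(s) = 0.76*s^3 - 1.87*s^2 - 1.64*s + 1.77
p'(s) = 2.28*s^2 - 3.74*s - 1.64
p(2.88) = -0.31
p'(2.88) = 6.50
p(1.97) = -2.91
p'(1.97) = -0.16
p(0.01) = 1.75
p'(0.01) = -1.68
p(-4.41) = -92.55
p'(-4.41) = 59.20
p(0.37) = 0.95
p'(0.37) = -2.71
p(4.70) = 31.66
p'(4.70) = 31.15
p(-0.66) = 1.82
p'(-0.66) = 1.82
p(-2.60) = -19.96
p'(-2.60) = 23.50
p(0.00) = 1.77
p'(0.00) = -1.64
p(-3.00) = -30.66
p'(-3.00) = 30.10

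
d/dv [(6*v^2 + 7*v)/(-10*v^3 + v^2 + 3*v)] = (60*v^2 + 140*v + 11)/(100*v^4 - 20*v^3 - 59*v^2 + 6*v + 9)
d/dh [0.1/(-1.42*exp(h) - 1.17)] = 0.142*exp(h)/(1.42*exp(h) + 1.17)^2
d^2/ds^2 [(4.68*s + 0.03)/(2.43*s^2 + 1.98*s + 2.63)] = ((4.68*s + 0.03)*(4.86*s + 1.98)*(9.72*s + 3.96) - (68.2344*s + 18.6786)*(2.43*s^2 + 1.98*s + 2.63))/(2.43*s^2 + 1.98*s + 2.63)^3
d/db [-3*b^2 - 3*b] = -6*b - 3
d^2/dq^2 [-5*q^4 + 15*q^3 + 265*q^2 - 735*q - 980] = -60*q^2 + 90*q + 530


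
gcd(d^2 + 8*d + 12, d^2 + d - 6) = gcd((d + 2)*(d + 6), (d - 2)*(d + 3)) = 1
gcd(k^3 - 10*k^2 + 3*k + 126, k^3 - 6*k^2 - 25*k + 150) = k - 6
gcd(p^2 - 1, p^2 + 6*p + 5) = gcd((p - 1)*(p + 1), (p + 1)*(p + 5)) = p + 1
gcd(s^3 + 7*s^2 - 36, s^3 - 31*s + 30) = s + 6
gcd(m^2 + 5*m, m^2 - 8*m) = m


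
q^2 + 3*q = q*(q + 3)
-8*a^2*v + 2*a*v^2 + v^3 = v*(-2*a + v)*(4*a + v)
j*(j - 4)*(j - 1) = j^3 - 5*j^2 + 4*j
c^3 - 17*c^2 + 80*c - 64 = (c - 8)^2*(c - 1)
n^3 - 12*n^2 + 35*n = n*(n - 7)*(n - 5)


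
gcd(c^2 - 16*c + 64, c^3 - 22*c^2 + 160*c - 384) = c^2 - 16*c + 64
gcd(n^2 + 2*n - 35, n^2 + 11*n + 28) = n + 7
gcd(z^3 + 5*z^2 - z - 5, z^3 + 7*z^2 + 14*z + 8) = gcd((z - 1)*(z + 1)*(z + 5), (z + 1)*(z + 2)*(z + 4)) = z + 1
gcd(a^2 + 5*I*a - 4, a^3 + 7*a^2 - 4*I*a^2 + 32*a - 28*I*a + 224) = a + 4*I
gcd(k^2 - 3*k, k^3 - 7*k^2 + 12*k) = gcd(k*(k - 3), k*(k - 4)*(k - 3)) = k^2 - 3*k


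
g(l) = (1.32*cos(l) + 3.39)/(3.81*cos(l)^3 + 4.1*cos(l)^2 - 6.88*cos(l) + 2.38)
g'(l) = (1.32*cos(l) + 3.39)*(11.43*sin(l)*cos(l)^2 + 8.2*sin(l)*cos(l) - 6.88*sin(l))/(3.81*cos(l)^3 + 4.1*cos(l)^2 - 6.88*cos(l) + 2.38)^2 - 1.32*sin(l)/(3.81*cos(l)^3 + 4.1*cos(l)^2 - 6.88*cos(l) + 2.38)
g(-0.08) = 1.40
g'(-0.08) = -0.39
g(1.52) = 1.69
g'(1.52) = -5.97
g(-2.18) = 0.38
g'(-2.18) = 0.51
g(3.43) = 0.23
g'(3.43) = 0.07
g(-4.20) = 0.44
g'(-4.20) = -0.68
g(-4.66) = 1.21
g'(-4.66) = -3.67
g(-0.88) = 6.55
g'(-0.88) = -21.73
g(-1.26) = 4.94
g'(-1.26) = 21.84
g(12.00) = 2.53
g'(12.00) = -5.82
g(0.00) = 1.38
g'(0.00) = 0.00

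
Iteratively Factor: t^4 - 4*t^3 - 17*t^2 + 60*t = (t)*(t^3 - 4*t^2 - 17*t + 60) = t*(t - 3)*(t^2 - t - 20) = t*(t - 5)*(t - 3)*(t + 4)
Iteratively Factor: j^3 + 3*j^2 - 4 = (j - 1)*(j^2 + 4*j + 4) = (j - 1)*(j + 2)*(j + 2)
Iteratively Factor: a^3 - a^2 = (a)*(a^2 - a) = a*(a - 1)*(a)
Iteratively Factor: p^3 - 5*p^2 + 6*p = (p - 3)*(p^2 - 2*p) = p*(p - 3)*(p - 2)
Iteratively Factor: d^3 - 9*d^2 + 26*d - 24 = (d - 2)*(d^2 - 7*d + 12) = (d - 4)*(d - 2)*(d - 3)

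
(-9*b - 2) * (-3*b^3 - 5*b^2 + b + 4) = 27*b^4 + 51*b^3 + b^2 - 38*b - 8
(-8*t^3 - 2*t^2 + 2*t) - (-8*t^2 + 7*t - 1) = -8*t^3 + 6*t^2 - 5*t + 1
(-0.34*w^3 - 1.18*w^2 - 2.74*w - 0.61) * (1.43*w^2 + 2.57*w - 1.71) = -0.4862*w^5 - 2.5612*w^4 - 6.3694*w^3 - 5.8963*w^2 + 3.1177*w + 1.0431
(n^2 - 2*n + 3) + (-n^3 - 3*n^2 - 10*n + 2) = -n^3 - 2*n^2 - 12*n + 5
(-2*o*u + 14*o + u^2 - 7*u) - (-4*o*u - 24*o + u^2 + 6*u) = 2*o*u + 38*o - 13*u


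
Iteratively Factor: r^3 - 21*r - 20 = (r + 1)*(r^2 - r - 20) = (r + 1)*(r + 4)*(r - 5)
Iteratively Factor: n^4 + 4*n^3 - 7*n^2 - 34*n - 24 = (n + 2)*(n^3 + 2*n^2 - 11*n - 12) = (n + 2)*(n + 4)*(n^2 - 2*n - 3) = (n - 3)*(n + 2)*(n + 4)*(n + 1)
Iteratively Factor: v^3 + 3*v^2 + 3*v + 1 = (v + 1)*(v^2 + 2*v + 1) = (v + 1)^2*(v + 1)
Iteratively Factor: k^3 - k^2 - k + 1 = (k - 1)*(k^2 - 1) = (k - 1)*(k + 1)*(k - 1)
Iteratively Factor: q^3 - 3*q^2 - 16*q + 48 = (q - 3)*(q^2 - 16) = (q - 4)*(q - 3)*(q + 4)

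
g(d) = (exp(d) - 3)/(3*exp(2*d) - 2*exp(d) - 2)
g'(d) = (exp(d) - 3)*(-6*exp(2*d) + 2*exp(d))/(3*exp(2*d) - 2*exp(d) - 2)^2 + exp(d)/(3*exp(2*d) - 2*exp(d) - 2) = (-3*exp(2*d) + 18*exp(d) - 8)*exp(d)/(9*exp(4*d) - 12*exp(3*d) - 8*exp(2*d) + 8*exp(d) + 4)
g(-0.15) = 1.43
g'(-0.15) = 2.02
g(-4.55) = 1.48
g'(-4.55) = -0.02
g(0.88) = -0.06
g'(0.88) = 0.38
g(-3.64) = 1.45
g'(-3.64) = -0.05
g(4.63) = 0.00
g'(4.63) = -0.00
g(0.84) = -0.07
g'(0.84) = 0.46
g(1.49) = 0.03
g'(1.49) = 0.02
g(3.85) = 0.01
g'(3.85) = -0.01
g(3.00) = 0.01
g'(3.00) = -0.01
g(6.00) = 0.00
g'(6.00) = 0.00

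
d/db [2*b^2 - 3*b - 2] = 4*b - 3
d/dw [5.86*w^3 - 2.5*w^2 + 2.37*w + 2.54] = 17.58*w^2 - 5.0*w + 2.37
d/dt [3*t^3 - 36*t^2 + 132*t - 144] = 9*t^2 - 72*t + 132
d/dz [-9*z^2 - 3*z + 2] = -18*z - 3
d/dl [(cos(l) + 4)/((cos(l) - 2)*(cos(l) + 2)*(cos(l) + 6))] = 2*(cos(l)^3 + 9*cos(l)^2 + 24*cos(l) + 4)*sin(l)/((cos(l) - 2)^2*(cos(l) + 2)^2*(cos(l) + 6)^2)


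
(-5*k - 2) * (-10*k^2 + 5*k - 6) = 50*k^3 - 5*k^2 + 20*k + 12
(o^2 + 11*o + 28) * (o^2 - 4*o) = o^4 + 7*o^3 - 16*o^2 - 112*o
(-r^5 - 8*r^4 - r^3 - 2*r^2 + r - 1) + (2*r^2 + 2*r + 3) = -r^5 - 8*r^4 - r^3 + 3*r + 2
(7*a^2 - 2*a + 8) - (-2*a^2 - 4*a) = 9*a^2 + 2*a + 8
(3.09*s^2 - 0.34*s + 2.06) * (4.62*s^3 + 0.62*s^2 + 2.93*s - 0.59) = 14.2758*s^5 + 0.345*s^4 + 18.3601*s^3 - 1.5421*s^2 + 6.2364*s - 1.2154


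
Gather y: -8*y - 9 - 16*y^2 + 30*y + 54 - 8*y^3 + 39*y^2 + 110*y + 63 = -8*y^3 + 23*y^2 + 132*y + 108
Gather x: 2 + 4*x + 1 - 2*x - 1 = 2*x + 2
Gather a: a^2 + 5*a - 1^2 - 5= a^2 + 5*a - 6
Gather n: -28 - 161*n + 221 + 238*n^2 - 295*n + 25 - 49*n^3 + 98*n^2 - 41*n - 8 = -49*n^3 + 336*n^2 - 497*n + 210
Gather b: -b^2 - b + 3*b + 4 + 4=-b^2 + 2*b + 8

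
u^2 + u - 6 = (u - 2)*(u + 3)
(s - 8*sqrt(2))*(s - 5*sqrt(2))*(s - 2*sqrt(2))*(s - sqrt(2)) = s^4 - 16*sqrt(2)*s^3 + 162*s^2 - 292*sqrt(2)*s + 320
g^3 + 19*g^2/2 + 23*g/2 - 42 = (g - 3/2)*(g + 4)*(g + 7)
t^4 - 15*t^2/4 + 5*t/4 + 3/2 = (t - 3/2)*(t - 1)*(t + 1/2)*(t + 2)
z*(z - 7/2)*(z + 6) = z^3 + 5*z^2/2 - 21*z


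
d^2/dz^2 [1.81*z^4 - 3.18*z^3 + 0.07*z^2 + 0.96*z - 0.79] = 21.72*z^2 - 19.08*z + 0.14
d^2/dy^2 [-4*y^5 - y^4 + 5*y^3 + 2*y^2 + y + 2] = -80*y^3 - 12*y^2 + 30*y + 4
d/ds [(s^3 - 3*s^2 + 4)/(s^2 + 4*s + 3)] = (s^2 + 6*s - 16)/(s^2 + 6*s + 9)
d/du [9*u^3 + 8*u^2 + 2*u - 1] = 27*u^2 + 16*u + 2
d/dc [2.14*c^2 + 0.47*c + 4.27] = 4.28*c + 0.47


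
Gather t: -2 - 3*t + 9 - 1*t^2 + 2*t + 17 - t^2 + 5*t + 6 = -2*t^2 + 4*t + 30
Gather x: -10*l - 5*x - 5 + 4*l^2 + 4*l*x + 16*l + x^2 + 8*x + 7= 4*l^2 + 6*l + x^2 + x*(4*l + 3) + 2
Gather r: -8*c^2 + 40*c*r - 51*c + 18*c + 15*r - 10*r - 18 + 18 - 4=-8*c^2 - 33*c + r*(40*c + 5) - 4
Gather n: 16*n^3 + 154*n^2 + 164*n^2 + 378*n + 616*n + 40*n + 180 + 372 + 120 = 16*n^3 + 318*n^2 + 1034*n + 672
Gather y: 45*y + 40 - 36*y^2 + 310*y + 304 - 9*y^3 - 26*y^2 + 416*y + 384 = -9*y^3 - 62*y^2 + 771*y + 728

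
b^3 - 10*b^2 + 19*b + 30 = (b - 6)*(b - 5)*(b + 1)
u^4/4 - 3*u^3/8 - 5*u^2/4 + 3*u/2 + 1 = (u/2 + 1/4)*(u/2 + 1)*(u - 2)^2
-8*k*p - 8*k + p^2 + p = (-8*k + p)*(p + 1)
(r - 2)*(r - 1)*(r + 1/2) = r^3 - 5*r^2/2 + r/2 + 1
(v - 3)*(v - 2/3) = v^2 - 11*v/3 + 2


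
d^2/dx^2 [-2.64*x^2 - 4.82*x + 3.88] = -5.28000000000000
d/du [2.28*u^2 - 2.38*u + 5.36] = 4.56*u - 2.38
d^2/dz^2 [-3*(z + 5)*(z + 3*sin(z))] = 3*(3*z + 15)*sin(z) - 18*cos(z) - 6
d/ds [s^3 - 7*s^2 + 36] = s*(3*s - 14)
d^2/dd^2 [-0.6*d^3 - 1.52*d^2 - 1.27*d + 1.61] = -3.6*d - 3.04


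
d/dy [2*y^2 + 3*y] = 4*y + 3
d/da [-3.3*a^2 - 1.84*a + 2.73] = -6.6*a - 1.84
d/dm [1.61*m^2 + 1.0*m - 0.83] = 3.22*m + 1.0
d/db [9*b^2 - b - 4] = 18*b - 1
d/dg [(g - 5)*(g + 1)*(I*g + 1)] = 3*I*g^2 + g*(2 - 8*I) - 4 - 5*I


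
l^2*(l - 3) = l^3 - 3*l^2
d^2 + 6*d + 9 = (d + 3)^2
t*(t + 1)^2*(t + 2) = t^4 + 4*t^3 + 5*t^2 + 2*t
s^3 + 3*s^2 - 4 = (s - 1)*(s + 2)^2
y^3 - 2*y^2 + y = y*(y - 1)^2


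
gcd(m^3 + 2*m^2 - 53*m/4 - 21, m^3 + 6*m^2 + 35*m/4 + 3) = m^2 + 11*m/2 + 6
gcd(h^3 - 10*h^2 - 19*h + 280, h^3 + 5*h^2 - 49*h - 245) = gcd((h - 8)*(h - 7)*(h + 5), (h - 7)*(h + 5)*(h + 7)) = h^2 - 2*h - 35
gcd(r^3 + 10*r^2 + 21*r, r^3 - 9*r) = r^2 + 3*r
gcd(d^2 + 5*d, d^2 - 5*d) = d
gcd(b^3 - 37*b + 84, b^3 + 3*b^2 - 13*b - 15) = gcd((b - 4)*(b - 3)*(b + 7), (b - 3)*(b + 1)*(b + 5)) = b - 3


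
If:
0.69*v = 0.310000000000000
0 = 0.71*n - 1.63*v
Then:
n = 1.03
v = 0.45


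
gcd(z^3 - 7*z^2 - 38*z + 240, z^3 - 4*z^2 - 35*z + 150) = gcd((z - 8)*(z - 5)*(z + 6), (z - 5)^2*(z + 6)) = z^2 + z - 30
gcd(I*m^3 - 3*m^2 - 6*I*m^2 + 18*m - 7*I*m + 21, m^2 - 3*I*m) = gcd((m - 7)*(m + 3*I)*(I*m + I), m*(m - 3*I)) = 1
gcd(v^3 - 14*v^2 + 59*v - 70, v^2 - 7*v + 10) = v^2 - 7*v + 10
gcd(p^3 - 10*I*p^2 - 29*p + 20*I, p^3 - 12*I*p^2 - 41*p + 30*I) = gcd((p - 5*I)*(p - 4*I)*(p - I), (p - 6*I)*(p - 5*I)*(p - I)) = p^2 - 6*I*p - 5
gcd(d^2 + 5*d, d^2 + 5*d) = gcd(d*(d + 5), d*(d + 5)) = d^2 + 5*d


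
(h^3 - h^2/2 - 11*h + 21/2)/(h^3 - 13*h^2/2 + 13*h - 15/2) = (2*h + 7)/(2*h - 5)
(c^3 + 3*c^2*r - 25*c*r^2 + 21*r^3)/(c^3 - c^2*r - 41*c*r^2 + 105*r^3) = (-c + r)/(-c + 5*r)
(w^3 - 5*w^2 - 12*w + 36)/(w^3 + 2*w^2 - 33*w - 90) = (w - 2)/(w + 5)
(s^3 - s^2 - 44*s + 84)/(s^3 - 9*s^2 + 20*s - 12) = (s + 7)/(s - 1)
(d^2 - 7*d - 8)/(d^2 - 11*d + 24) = (d + 1)/(d - 3)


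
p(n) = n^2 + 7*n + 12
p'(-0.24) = 6.52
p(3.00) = 42.00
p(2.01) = 30.11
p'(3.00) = 13.00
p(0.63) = 16.81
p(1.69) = 26.69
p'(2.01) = 11.02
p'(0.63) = 8.26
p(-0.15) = 10.97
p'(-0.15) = 6.70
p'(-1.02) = 4.96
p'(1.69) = 10.38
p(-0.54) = 8.51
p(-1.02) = 5.90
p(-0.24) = 10.38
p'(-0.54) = 5.92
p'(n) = 2*n + 7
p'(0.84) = 8.68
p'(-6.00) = -5.00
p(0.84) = 18.59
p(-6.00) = 6.00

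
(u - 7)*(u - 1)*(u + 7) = u^3 - u^2 - 49*u + 49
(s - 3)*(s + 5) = s^2 + 2*s - 15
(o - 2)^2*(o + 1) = o^3 - 3*o^2 + 4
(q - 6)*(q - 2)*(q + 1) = q^3 - 7*q^2 + 4*q + 12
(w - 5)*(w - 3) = w^2 - 8*w + 15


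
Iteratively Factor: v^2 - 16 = (v - 4)*(v + 4)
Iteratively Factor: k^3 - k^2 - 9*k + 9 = (k - 3)*(k^2 + 2*k - 3) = (k - 3)*(k - 1)*(k + 3)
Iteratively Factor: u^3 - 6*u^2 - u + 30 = (u + 2)*(u^2 - 8*u + 15) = (u - 5)*(u + 2)*(u - 3)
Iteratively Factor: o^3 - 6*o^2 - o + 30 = (o + 2)*(o^2 - 8*o + 15) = (o - 5)*(o + 2)*(o - 3)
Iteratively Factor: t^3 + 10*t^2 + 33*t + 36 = (t + 3)*(t^2 + 7*t + 12) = (t + 3)*(t + 4)*(t + 3)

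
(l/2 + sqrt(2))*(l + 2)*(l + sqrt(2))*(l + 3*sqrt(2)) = l^4/2 + l^3 + 3*sqrt(2)*l^3 + 6*sqrt(2)*l^2 + 11*l^2 + 6*sqrt(2)*l + 22*l + 12*sqrt(2)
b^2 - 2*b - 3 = (b - 3)*(b + 1)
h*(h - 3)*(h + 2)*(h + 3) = h^4 + 2*h^3 - 9*h^2 - 18*h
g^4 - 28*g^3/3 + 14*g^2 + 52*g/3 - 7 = (g - 7)*(g - 3)*(g - 1/3)*(g + 1)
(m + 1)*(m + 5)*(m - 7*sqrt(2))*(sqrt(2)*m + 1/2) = sqrt(2)*m^4 - 27*m^3/2 + 6*sqrt(2)*m^3 - 81*m^2 + 3*sqrt(2)*m^2/2 - 135*m/2 - 21*sqrt(2)*m - 35*sqrt(2)/2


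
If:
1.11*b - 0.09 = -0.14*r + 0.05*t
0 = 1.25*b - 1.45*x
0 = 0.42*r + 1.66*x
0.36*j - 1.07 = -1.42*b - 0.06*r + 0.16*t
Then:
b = 1.16*x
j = 2.60998941798942*x + 2.17222222222222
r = -3.95238095238095*x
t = 14.6853333333333*x - 1.8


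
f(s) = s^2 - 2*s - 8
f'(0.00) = -2.00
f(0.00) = -8.00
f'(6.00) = 10.00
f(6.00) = 16.00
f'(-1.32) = -4.64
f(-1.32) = -3.62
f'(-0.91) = -3.82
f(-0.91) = -5.35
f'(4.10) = 6.20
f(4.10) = 0.61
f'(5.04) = 8.08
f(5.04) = 7.32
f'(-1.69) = -5.38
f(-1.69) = -1.76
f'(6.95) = 11.90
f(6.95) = 26.40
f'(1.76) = 1.52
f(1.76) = -8.42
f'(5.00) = 8.00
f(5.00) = 7.00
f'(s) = 2*s - 2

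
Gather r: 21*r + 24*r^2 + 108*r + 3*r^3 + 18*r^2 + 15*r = 3*r^3 + 42*r^2 + 144*r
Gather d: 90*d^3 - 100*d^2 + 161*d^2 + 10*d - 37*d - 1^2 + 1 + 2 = 90*d^3 + 61*d^2 - 27*d + 2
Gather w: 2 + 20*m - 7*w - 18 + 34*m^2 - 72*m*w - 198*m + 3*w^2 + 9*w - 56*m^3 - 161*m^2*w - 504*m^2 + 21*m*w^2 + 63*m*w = -56*m^3 - 470*m^2 - 178*m + w^2*(21*m + 3) + w*(-161*m^2 - 9*m + 2) - 16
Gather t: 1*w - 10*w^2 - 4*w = -10*w^2 - 3*w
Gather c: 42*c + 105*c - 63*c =84*c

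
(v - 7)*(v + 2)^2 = v^3 - 3*v^2 - 24*v - 28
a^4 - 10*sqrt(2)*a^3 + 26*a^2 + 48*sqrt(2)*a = a*(a - 8*sqrt(2))*(a - 3*sqrt(2))*(a + sqrt(2))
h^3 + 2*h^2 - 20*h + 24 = (h - 2)^2*(h + 6)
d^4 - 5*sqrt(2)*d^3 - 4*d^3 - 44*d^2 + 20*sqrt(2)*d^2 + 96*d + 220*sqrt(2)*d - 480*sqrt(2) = (d - 8)*(d - 2)*(d + 6)*(d - 5*sqrt(2))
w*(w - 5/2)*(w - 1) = w^3 - 7*w^2/2 + 5*w/2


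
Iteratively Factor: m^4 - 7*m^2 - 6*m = (m)*(m^3 - 7*m - 6) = m*(m + 1)*(m^2 - m - 6) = m*(m + 1)*(m + 2)*(m - 3)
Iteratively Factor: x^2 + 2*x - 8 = (x + 4)*(x - 2)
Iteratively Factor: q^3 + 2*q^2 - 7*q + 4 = (q - 1)*(q^2 + 3*q - 4) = (q - 1)^2*(q + 4)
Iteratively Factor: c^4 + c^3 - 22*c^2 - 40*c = (c + 4)*(c^3 - 3*c^2 - 10*c) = (c - 5)*(c + 4)*(c^2 + 2*c) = c*(c - 5)*(c + 4)*(c + 2)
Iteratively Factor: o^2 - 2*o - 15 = (o + 3)*(o - 5)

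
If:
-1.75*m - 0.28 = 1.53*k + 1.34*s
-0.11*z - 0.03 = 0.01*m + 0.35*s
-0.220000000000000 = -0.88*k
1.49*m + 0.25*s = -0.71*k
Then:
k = 0.25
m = -0.05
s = -0.43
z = 1.11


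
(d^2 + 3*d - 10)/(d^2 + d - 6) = (d + 5)/(d + 3)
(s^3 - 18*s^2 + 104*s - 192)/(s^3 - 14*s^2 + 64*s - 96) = (s - 8)/(s - 4)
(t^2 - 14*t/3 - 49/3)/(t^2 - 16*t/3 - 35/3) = (3*t + 7)/(3*t + 5)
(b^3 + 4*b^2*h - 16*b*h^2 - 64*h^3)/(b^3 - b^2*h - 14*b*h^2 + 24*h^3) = (b^2 - 16*h^2)/(b^2 - 5*b*h + 6*h^2)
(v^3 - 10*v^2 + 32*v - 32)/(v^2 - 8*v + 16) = v - 2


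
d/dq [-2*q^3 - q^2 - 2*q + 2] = -6*q^2 - 2*q - 2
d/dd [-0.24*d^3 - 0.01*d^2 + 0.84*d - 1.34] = -0.72*d^2 - 0.02*d + 0.84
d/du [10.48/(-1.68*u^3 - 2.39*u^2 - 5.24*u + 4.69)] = (52.8192*u^2 + 50.0944*u + 54.9152)/(1.68*u^3 + 2.39*u^2 + 5.24*u - 4.69)^2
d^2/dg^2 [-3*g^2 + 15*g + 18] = -6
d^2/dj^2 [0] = 0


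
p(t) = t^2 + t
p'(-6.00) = -11.00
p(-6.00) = 30.00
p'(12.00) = 25.00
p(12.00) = 156.00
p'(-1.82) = -2.64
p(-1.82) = 1.49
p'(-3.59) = -6.18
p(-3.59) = 9.30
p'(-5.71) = -10.42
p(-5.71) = 26.89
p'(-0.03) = 0.94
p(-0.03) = -0.03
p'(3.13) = 7.26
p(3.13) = 12.93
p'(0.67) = 2.34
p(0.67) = 1.12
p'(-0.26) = 0.48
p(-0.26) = -0.19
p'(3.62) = 8.24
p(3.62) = 16.72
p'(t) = 2*t + 1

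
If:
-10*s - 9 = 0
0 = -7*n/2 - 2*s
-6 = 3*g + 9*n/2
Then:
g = -97/35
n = 18/35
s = -9/10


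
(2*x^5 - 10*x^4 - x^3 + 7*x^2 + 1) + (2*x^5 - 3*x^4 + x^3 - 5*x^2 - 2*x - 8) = 4*x^5 - 13*x^4 + 2*x^2 - 2*x - 7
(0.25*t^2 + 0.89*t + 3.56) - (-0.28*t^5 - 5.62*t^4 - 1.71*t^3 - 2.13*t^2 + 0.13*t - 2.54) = 0.28*t^5 + 5.62*t^4 + 1.71*t^3 + 2.38*t^2 + 0.76*t + 6.1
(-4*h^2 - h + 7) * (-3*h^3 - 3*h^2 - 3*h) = 12*h^5 + 15*h^4 - 6*h^3 - 18*h^2 - 21*h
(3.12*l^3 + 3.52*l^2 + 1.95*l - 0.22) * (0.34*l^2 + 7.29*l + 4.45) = 1.0608*l^5 + 23.9416*l^4 + 40.2078*l^3 + 29.8047*l^2 + 7.0737*l - 0.979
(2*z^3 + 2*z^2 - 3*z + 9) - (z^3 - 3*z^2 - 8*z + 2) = z^3 + 5*z^2 + 5*z + 7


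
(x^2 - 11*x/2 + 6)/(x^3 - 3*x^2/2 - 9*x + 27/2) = (x - 4)/(x^2 - 9)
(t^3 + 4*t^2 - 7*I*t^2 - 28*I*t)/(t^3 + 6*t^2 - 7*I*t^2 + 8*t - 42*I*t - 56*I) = t/(t + 2)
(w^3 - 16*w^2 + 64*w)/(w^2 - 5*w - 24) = w*(w - 8)/(w + 3)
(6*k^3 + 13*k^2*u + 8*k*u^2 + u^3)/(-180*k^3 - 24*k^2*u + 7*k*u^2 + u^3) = (k^2 + 2*k*u + u^2)/(-30*k^2 + k*u + u^2)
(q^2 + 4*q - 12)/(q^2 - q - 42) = (q - 2)/(q - 7)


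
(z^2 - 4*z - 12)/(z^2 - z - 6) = (z - 6)/(z - 3)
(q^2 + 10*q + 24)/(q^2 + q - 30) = (q + 4)/(q - 5)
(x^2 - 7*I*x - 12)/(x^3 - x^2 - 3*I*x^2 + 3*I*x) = (x - 4*I)/(x*(x - 1))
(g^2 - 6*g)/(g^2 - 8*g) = (g - 6)/(g - 8)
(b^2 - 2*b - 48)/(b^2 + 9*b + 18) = (b - 8)/(b + 3)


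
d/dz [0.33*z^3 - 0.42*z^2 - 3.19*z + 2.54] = 0.99*z^2 - 0.84*z - 3.19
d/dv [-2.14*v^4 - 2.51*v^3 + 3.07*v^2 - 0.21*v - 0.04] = -8.56*v^3 - 7.53*v^2 + 6.14*v - 0.21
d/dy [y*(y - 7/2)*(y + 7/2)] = 3*y^2 - 49/4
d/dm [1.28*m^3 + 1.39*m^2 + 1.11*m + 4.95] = 3.84*m^2 + 2.78*m + 1.11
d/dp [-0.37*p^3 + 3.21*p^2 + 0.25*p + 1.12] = -1.11*p^2 + 6.42*p + 0.25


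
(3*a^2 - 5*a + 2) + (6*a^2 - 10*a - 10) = 9*a^2 - 15*a - 8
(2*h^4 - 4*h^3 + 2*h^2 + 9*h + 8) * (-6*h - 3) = -12*h^5 + 18*h^4 - 60*h^2 - 75*h - 24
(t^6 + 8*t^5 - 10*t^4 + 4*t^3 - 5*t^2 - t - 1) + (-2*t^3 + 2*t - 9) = t^6 + 8*t^5 - 10*t^4 + 2*t^3 - 5*t^2 + t - 10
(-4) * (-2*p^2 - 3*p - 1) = 8*p^2 + 12*p + 4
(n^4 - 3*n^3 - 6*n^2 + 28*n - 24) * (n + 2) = n^5 - n^4 - 12*n^3 + 16*n^2 + 32*n - 48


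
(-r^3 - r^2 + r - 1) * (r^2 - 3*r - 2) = -r^5 + 2*r^4 + 6*r^3 - 2*r^2 + r + 2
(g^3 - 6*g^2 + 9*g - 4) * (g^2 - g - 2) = g^5 - 7*g^4 + 13*g^3 - g^2 - 14*g + 8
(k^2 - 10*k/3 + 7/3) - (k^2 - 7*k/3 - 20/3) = 9 - k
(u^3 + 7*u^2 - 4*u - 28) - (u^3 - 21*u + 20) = 7*u^2 + 17*u - 48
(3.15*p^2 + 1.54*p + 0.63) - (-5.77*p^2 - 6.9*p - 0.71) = 8.92*p^2 + 8.44*p + 1.34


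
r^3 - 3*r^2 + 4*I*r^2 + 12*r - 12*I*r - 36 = (r - 3)*(r - 2*I)*(r + 6*I)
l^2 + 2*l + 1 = (l + 1)^2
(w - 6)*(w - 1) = w^2 - 7*w + 6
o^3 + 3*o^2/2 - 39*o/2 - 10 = (o - 4)*(o + 1/2)*(o + 5)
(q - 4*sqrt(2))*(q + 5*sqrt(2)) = q^2 + sqrt(2)*q - 40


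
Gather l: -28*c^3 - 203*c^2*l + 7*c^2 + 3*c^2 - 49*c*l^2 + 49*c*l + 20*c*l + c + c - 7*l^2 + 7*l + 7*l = -28*c^3 + 10*c^2 + 2*c + l^2*(-49*c - 7) + l*(-203*c^2 + 69*c + 14)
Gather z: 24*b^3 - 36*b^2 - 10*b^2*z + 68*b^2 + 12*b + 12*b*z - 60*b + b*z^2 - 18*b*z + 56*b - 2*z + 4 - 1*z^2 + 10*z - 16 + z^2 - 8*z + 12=24*b^3 + 32*b^2 + b*z^2 + 8*b + z*(-10*b^2 - 6*b)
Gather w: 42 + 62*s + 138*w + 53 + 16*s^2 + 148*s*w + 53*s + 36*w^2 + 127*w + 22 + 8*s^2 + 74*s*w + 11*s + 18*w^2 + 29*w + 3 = 24*s^2 + 126*s + 54*w^2 + w*(222*s + 294) + 120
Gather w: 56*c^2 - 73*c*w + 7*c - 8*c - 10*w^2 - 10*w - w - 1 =56*c^2 - c - 10*w^2 + w*(-73*c - 11) - 1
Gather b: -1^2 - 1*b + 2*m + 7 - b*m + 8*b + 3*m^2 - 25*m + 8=b*(7 - m) + 3*m^2 - 23*m + 14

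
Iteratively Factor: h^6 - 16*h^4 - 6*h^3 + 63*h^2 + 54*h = (h)*(h^5 - 16*h^3 - 6*h^2 + 63*h + 54) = h*(h + 3)*(h^4 - 3*h^3 - 7*h^2 + 15*h + 18) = h*(h - 3)*(h + 3)*(h^3 - 7*h - 6) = h*(h - 3)^2*(h + 3)*(h^2 + 3*h + 2) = h*(h - 3)^2*(h + 2)*(h + 3)*(h + 1)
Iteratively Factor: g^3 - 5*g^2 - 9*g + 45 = (g - 3)*(g^2 - 2*g - 15) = (g - 5)*(g - 3)*(g + 3)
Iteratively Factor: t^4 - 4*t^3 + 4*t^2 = (t)*(t^3 - 4*t^2 + 4*t) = t*(t - 2)*(t^2 - 2*t) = t*(t - 2)^2*(t)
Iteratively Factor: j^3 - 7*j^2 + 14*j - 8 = (j - 2)*(j^2 - 5*j + 4) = (j - 4)*(j - 2)*(j - 1)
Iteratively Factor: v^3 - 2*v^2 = (v - 2)*(v^2) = v*(v - 2)*(v)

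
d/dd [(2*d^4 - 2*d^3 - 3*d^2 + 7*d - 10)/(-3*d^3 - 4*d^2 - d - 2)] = (-6*d^6 - 16*d^5 - 7*d^4 + 30*d^3 - 47*d^2 - 68*d - 24)/(9*d^6 + 24*d^5 + 22*d^4 + 20*d^3 + 17*d^2 + 4*d + 4)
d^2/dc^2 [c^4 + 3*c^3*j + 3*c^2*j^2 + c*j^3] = 12*c^2 + 18*c*j + 6*j^2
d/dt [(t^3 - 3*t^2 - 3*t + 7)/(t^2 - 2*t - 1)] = (t^4 - 4*t^3 + 6*t^2 - 8*t + 17)/(t^4 - 4*t^3 + 2*t^2 + 4*t + 1)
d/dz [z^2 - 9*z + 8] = 2*z - 9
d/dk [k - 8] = 1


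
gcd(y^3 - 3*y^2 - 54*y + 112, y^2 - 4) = y - 2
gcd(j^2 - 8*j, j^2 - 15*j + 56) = j - 8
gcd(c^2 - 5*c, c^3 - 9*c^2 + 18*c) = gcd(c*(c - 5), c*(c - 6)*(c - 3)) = c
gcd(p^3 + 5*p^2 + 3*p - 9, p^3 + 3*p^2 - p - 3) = p^2 + 2*p - 3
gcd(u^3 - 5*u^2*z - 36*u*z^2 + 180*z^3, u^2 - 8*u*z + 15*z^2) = -u + 5*z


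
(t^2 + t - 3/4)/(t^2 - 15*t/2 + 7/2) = (t + 3/2)/(t - 7)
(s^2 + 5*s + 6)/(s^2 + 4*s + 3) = (s + 2)/(s + 1)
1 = 1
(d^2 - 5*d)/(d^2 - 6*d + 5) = d/(d - 1)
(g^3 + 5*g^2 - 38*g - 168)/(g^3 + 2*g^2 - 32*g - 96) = (g + 7)/(g + 4)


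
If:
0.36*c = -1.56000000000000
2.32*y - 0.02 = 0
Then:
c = -4.33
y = 0.01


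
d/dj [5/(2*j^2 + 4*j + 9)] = 20*(-j - 1)/(2*j^2 + 4*j + 9)^2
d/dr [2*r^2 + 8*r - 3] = 4*r + 8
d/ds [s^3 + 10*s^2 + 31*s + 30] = 3*s^2 + 20*s + 31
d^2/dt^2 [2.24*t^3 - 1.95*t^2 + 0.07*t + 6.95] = 13.44*t - 3.9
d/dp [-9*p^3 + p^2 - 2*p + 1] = -27*p^2 + 2*p - 2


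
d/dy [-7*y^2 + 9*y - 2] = 9 - 14*y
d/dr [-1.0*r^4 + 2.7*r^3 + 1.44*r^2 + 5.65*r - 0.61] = -4.0*r^3 + 8.1*r^2 + 2.88*r + 5.65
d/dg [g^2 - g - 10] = 2*g - 1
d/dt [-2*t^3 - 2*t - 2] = -6*t^2 - 2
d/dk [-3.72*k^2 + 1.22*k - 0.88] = 1.22 - 7.44*k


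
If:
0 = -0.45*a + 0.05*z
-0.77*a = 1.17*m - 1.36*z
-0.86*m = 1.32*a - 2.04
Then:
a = 0.21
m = 2.05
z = 1.88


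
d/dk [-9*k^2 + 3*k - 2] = 3 - 18*k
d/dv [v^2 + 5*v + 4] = 2*v + 5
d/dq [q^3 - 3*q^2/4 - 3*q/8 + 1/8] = 3*q^2 - 3*q/2 - 3/8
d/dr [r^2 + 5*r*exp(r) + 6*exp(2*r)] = 5*r*exp(r) + 2*r + 12*exp(2*r) + 5*exp(r)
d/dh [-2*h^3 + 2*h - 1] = 2 - 6*h^2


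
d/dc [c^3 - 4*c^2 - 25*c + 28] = 3*c^2 - 8*c - 25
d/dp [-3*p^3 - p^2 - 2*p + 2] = -9*p^2 - 2*p - 2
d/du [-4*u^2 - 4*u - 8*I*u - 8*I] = -8*u - 4 - 8*I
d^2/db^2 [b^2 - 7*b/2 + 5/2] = 2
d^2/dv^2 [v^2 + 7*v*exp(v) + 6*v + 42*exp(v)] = 7*v*exp(v) + 56*exp(v) + 2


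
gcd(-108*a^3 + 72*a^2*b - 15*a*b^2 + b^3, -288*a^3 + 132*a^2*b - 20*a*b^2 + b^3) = 36*a^2 - 12*a*b + b^2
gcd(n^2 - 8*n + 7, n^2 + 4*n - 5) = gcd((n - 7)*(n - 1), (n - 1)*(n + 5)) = n - 1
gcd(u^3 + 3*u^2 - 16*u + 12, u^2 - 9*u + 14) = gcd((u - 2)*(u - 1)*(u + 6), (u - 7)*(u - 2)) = u - 2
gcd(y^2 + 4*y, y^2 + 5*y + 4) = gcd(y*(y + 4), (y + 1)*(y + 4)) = y + 4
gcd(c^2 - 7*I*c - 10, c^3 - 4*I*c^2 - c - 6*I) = c - 2*I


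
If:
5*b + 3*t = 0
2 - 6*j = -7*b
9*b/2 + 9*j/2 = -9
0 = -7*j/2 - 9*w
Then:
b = -14/13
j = -12/13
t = 70/39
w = 14/39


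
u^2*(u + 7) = u^3 + 7*u^2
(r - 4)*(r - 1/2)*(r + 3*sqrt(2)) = r^3 - 9*r^2/2 + 3*sqrt(2)*r^2 - 27*sqrt(2)*r/2 + 2*r + 6*sqrt(2)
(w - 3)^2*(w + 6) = w^3 - 27*w + 54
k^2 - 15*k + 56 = (k - 8)*(k - 7)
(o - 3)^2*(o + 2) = o^3 - 4*o^2 - 3*o + 18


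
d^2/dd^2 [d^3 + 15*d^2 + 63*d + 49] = 6*d + 30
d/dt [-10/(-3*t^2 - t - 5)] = 10*(-6*t - 1)/(3*t^2 + t + 5)^2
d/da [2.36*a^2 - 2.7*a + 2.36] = 4.72*a - 2.7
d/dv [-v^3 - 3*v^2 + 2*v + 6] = -3*v^2 - 6*v + 2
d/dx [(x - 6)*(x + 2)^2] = (x + 2)*(3*x - 10)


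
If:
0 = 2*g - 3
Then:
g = 3/2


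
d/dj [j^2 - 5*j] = 2*j - 5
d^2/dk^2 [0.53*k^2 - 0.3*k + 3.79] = 1.06000000000000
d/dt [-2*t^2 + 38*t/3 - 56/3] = 38/3 - 4*t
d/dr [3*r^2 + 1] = 6*r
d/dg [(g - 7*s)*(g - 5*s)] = 2*g - 12*s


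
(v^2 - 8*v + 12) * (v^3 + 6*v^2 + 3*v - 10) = v^5 - 2*v^4 - 33*v^3 + 38*v^2 + 116*v - 120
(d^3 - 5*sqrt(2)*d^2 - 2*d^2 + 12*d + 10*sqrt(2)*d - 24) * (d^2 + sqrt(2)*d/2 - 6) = d^5 - 9*sqrt(2)*d^4/2 - 2*d^4 + d^3 + 9*sqrt(2)*d^3 - 2*d^2 + 36*sqrt(2)*d^2 - 72*sqrt(2)*d - 72*d + 144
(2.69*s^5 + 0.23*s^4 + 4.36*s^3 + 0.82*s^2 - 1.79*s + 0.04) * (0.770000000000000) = 2.0713*s^5 + 0.1771*s^4 + 3.3572*s^3 + 0.6314*s^2 - 1.3783*s + 0.0308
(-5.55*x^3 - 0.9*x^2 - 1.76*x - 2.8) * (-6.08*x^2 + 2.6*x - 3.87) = 33.744*x^5 - 8.958*x^4 + 29.8393*x^3 + 15.931*x^2 - 0.468799999999999*x + 10.836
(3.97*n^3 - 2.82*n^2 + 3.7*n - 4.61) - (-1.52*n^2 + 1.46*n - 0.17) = 3.97*n^3 - 1.3*n^2 + 2.24*n - 4.44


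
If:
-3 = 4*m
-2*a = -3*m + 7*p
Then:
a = -7*p/2 - 9/8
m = -3/4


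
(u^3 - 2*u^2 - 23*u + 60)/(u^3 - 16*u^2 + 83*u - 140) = (u^2 + 2*u - 15)/(u^2 - 12*u + 35)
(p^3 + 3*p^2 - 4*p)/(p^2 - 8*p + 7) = p*(p + 4)/(p - 7)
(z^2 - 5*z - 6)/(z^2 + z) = (z - 6)/z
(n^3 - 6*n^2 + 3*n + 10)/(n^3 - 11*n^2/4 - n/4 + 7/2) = 4*(n - 5)/(4*n - 7)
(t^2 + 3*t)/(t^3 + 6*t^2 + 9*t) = 1/(t + 3)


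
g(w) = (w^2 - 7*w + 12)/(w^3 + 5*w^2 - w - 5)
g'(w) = (2*w - 7)/(w^3 + 5*w^2 - w - 5) + (-3*w^2 - 10*w + 1)*(w^2 - 7*w + 12)/(w^3 + 5*w^2 - w - 5)^2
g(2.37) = 0.03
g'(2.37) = -0.10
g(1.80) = 0.17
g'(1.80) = -0.53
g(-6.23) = -2.03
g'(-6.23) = -1.90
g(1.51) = 0.45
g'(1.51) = -1.60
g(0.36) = -2.06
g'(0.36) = 0.03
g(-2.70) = 2.64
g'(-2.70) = 0.26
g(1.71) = 0.23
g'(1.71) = -0.72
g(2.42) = 0.03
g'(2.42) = -0.09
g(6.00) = 0.02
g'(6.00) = 0.01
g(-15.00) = -0.15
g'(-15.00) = -0.02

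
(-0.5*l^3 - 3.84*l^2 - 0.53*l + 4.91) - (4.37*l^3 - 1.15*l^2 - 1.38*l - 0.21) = -4.87*l^3 - 2.69*l^2 + 0.85*l + 5.12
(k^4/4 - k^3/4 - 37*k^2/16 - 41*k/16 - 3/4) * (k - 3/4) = k^5/4 - 7*k^4/16 - 17*k^3/8 - 53*k^2/64 + 75*k/64 + 9/16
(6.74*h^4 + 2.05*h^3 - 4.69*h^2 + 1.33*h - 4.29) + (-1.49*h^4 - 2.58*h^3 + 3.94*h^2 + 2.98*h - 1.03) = 5.25*h^4 - 0.53*h^3 - 0.75*h^2 + 4.31*h - 5.32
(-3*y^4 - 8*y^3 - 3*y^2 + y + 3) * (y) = -3*y^5 - 8*y^4 - 3*y^3 + y^2 + 3*y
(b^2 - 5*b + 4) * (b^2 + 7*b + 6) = b^4 + 2*b^3 - 25*b^2 - 2*b + 24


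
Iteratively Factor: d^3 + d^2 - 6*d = (d)*(d^2 + d - 6) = d*(d + 3)*(d - 2)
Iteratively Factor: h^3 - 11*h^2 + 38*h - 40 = (h - 5)*(h^2 - 6*h + 8) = (h - 5)*(h - 4)*(h - 2)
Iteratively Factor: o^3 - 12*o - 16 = (o - 4)*(o^2 + 4*o + 4) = (o - 4)*(o + 2)*(o + 2)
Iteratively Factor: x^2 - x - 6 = (x - 3)*(x + 2)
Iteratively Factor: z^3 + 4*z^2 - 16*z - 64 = (z + 4)*(z^2 - 16) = (z - 4)*(z + 4)*(z + 4)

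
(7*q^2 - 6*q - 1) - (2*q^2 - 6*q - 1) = 5*q^2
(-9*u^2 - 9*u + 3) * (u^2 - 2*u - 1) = -9*u^4 + 9*u^3 + 30*u^2 + 3*u - 3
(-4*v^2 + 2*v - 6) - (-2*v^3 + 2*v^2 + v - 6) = 2*v^3 - 6*v^2 + v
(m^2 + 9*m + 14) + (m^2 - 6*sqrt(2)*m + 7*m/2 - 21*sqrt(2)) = 2*m^2 - 6*sqrt(2)*m + 25*m/2 - 21*sqrt(2) + 14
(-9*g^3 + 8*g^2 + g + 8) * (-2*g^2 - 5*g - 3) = 18*g^5 + 29*g^4 - 15*g^3 - 45*g^2 - 43*g - 24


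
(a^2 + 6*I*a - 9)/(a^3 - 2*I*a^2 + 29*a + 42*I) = (a + 3*I)/(a^2 - 5*I*a + 14)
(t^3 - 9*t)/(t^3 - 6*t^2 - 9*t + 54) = t/(t - 6)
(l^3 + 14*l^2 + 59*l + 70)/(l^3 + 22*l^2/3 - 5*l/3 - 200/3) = 3*(l^2 + 9*l + 14)/(3*l^2 + 7*l - 40)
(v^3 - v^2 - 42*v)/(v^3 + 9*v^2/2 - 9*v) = 2*(v - 7)/(2*v - 3)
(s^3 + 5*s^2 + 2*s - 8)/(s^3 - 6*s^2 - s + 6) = (s^2 + 6*s + 8)/(s^2 - 5*s - 6)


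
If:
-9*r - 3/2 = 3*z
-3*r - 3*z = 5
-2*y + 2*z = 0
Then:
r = 7/12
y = -9/4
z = -9/4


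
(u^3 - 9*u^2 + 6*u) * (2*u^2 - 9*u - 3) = 2*u^5 - 27*u^4 + 90*u^3 - 27*u^2 - 18*u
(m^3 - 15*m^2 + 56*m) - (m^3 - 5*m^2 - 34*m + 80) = -10*m^2 + 90*m - 80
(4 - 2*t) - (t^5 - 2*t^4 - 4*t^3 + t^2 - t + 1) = -t^5 + 2*t^4 + 4*t^3 - t^2 - t + 3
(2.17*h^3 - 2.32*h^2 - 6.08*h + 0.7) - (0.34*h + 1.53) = 2.17*h^3 - 2.32*h^2 - 6.42*h - 0.83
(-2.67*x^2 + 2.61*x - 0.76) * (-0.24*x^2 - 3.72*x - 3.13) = 0.6408*x^4 + 9.306*x^3 - 1.1697*x^2 - 5.3421*x + 2.3788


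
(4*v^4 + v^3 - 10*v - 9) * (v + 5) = 4*v^5 + 21*v^4 + 5*v^3 - 10*v^2 - 59*v - 45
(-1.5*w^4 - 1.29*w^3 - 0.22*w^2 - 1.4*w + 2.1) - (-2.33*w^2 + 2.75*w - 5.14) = -1.5*w^4 - 1.29*w^3 + 2.11*w^2 - 4.15*w + 7.24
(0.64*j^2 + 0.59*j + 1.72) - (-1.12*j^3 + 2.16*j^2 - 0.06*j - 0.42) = 1.12*j^3 - 1.52*j^2 + 0.65*j + 2.14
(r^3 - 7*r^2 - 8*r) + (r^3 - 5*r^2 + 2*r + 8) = 2*r^3 - 12*r^2 - 6*r + 8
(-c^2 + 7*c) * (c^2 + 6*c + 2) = -c^4 + c^3 + 40*c^2 + 14*c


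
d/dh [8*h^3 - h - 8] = 24*h^2 - 1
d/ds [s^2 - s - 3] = 2*s - 1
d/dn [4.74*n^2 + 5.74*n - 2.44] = 9.48*n + 5.74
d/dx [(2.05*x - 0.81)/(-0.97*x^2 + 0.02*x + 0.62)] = (1.9885*x^2 - 1.5714*x + 1.2872)/(0.9409*x^4 - 0.0388*x^3 - 1.2024*x^2 + 0.0248*x + 0.3844)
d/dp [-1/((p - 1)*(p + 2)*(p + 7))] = ((p - 1)*(p + 2) + (p - 1)*(p + 7) + (p + 2)*(p + 7))/((p - 1)^2*(p + 2)^2*(p + 7)^2)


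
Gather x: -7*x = -7*x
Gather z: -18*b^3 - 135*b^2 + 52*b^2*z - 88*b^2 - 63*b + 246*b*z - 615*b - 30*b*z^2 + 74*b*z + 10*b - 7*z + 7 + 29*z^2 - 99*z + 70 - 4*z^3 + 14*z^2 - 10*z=-18*b^3 - 223*b^2 - 668*b - 4*z^3 + z^2*(43 - 30*b) + z*(52*b^2 + 320*b - 116) + 77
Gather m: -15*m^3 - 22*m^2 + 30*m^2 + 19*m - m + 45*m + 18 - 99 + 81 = -15*m^3 + 8*m^2 + 63*m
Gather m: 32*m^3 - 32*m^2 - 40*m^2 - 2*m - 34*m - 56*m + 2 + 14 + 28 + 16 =32*m^3 - 72*m^2 - 92*m + 60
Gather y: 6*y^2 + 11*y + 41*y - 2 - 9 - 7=6*y^2 + 52*y - 18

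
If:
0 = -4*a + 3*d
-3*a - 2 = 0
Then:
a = -2/3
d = -8/9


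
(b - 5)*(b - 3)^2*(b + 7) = b^4 - 4*b^3 - 38*b^2 + 228*b - 315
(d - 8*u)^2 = d^2 - 16*d*u + 64*u^2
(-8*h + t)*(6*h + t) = -48*h^2 - 2*h*t + t^2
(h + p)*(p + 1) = h*p + h + p^2 + p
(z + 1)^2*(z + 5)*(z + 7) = z^4 + 14*z^3 + 60*z^2 + 82*z + 35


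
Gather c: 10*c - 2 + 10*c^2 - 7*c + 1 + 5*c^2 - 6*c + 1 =15*c^2 - 3*c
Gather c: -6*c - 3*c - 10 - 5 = -9*c - 15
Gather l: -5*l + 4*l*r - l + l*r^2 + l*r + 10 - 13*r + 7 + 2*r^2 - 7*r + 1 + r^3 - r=l*(r^2 + 5*r - 6) + r^3 + 2*r^2 - 21*r + 18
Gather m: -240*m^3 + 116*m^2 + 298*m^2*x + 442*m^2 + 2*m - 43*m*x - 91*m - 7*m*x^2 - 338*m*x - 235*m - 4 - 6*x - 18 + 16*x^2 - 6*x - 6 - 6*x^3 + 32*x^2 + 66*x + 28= -240*m^3 + m^2*(298*x + 558) + m*(-7*x^2 - 381*x - 324) - 6*x^3 + 48*x^2 + 54*x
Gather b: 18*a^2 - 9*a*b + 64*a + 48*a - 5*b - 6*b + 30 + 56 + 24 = 18*a^2 + 112*a + b*(-9*a - 11) + 110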